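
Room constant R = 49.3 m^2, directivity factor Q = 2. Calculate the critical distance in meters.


Given values:
  R = 49.3 m^2, Q = 2
Formula: d_c = 0.141 * sqrt(Q * R)
Compute Q * R = 2 * 49.3 = 98.6
Compute sqrt(98.6) = 9.9298
d_c = 0.141 * 9.9298 = 1.4

1.4 m


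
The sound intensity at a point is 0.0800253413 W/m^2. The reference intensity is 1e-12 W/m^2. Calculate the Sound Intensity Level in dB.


Given values:
  I = 0.0800253413 W/m^2
  I_ref = 1e-12 W/m^2
Formula: SIL = 10 * log10(I / I_ref)
Compute ratio: I / I_ref = 80025341300
Compute log10: log10(80025341300) = 10.903228
Multiply: SIL = 10 * 10.903228 = 109.03

109.03 dB


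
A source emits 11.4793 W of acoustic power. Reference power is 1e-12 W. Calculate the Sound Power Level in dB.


Given values:
  W = 11.4793 W
  W_ref = 1e-12 W
Formula: SWL = 10 * log10(W / W_ref)
Compute ratio: W / W_ref = 11479300000000
Compute log10: log10(11479300000000) = 13.059915
Multiply: SWL = 10 * 13.059915 = 130.6

130.6 dB


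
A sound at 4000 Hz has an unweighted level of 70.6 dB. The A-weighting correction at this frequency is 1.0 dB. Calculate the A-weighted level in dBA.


Given values:
  SPL = 70.6 dB
  A-weighting at 4000 Hz = 1.0 dB
Formula: L_A = SPL + A_weight
L_A = 70.6 + (1.0)
L_A = 71.6

71.6 dBA


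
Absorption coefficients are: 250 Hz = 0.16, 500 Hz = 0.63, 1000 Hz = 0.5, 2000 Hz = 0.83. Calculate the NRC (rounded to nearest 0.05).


Given values:
  a_250 = 0.16, a_500 = 0.63
  a_1000 = 0.5, a_2000 = 0.83
Formula: NRC = (a250 + a500 + a1000 + a2000) / 4
Sum = 0.16 + 0.63 + 0.5 + 0.83 = 2.12
NRC = 2.12 / 4 = 0.53
Rounded to nearest 0.05: 0.55

0.55


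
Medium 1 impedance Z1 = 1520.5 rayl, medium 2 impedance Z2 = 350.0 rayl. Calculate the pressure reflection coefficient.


Given values:
  Z1 = 1520.5 rayl, Z2 = 350.0 rayl
Formula: R = (Z2 - Z1) / (Z2 + Z1)
Numerator: Z2 - Z1 = 350.0 - 1520.5 = -1170.5
Denominator: Z2 + Z1 = 350.0 + 1520.5 = 1870.5
R = -1170.5 / 1870.5 = -0.6258

-0.6258


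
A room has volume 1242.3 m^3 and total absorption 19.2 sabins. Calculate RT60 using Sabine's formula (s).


Given values:
  V = 1242.3 m^3
  A = 19.2 sabins
Formula: RT60 = 0.161 * V / A
Numerator: 0.161 * 1242.3 = 200.0103
RT60 = 200.0103 / 19.2 = 10.417

10.417 s


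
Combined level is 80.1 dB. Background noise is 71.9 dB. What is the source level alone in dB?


Given values:
  L_total = 80.1 dB, L_bg = 71.9 dB
Formula: L_source = 10 * log10(10^(L_total/10) - 10^(L_bg/10))
Convert to linear:
  10^(80.1/10) = 102329299.2281
  10^(71.9/10) = 15488166.1891
Difference: 102329299.2281 - 15488166.1891 = 86841133.039
L_source = 10 * log10(86841133.039) = 79.39

79.39 dB


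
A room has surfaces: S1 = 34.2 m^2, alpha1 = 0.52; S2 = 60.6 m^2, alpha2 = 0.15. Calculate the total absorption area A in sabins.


Given surfaces:
  Surface 1: 34.2 * 0.52 = 17.784
  Surface 2: 60.6 * 0.15 = 9.09
Formula: A = sum(Si * alpha_i)
A = 17.784 + 9.09
A = 26.87

26.87 sabins


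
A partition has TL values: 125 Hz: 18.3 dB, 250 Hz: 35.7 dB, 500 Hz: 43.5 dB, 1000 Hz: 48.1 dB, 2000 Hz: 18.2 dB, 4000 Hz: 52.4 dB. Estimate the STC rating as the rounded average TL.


Given TL values at each frequency:
  125 Hz: 18.3 dB
  250 Hz: 35.7 dB
  500 Hz: 43.5 dB
  1000 Hz: 48.1 dB
  2000 Hz: 18.2 dB
  4000 Hz: 52.4 dB
Formula: STC ~ round(average of TL values)
Sum = 18.3 + 35.7 + 43.5 + 48.1 + 18.2 + 52.4 = 216.2
Average = 216.2 / 6 = 36.03
Rounded: 36

36


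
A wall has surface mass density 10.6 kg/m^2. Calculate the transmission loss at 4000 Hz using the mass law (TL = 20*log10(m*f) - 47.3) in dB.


Given values:
  m = 10.6 kg/m^2, f = 4000 Hz
Formula: TL = 20 * log10(m * f) - 47.3
Compute m * f = 10.6 * 4000 = 42400.0
Compute log10(42400.0) = 4.627366
Compute 20 * 4.627366 = 92.5473
TL = 92.5473 - 47.3 = 45.25

45.25 dB


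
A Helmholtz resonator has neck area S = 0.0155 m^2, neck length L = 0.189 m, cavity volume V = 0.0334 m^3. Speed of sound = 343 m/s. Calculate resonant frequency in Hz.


Given values:
  S = 0.0155 m^2, L = 0.189 m, V = 0.0334 m^3, c = 343 m/s
Formula: f = (c / (2*pi)) * sqrt(S / (V * L))
Compute V * L = 0.0334 * 0.189 = 0.0063126
Compute S / (V * L) = 0.0155 / 0.0063126 = 2.4554
Compute sqrt(2.4554) = 1.566972
Compute c / (2*pi) = 343 / 6.283185 = 54.590148
f = 54.590148 * 1.566972 = 85.54

85.54 Hz


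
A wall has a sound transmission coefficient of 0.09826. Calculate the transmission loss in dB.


Given values:
  tau = 0.09826
Formula: TL = 10 * log10(1 / tau)
Compute 1 / tau = 1 / 0.09826 = 10.1771
Compute log10(10.1771) = 1.007624
TL = 10 * 1.007624 = 10.08

10.08 dB


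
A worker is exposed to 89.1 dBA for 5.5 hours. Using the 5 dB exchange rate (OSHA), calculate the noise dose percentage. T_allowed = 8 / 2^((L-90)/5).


Given values:
  L = 89.1 dBA, T = 5.5 hours
Formula: T_allowed = 8 / 2^((L - 90) / 5)
Compute exponent: (89.1 - 90) / 5 = -0.18
Compute 2^(-0.18) = 0.882703
T_allowed = 8 / 0.882703 = 9.063071 hours
Dose = (T / T_allowed) * 100
Dose = (5.5 / 9.063071) * 100 = 60.69

60.69 %


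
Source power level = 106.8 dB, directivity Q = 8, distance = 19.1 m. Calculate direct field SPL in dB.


Given values:
  Lw = 106.8 dB, Q = 8, r = 19.1 m
Formula: SPL = Lw + 10 * log10(Q / (4 * pi * r^2))
Compute 4 * pi * r^2 = 4 * pi * 19.1^2 = 4584.3377
Compute Q / denom = 8 / 4584.3377 = 0.00174507
Compute 10 * log10(0.00174507) = -27.5819
SPL = 106.8 + (-27.5819) = 79.22

79.22 dB


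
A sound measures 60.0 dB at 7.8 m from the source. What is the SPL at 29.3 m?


Given values:
  SPL1 = 60.0 dB, r1 = 7.8 m, r2 = 29.3 m
Formula: SPL2 = SPL1 - 20 * log10(r2 / r1)
Compute ratio: r2 / r1 = 29.3 / 7.8 = 3.7564
Compute log10: log10(3.7564) = 0.574772
Compute drop: 20 * 0.574772 = 11.4954
SPL2 = 60.0 - 11.4954 = 48.5

48.5 dB


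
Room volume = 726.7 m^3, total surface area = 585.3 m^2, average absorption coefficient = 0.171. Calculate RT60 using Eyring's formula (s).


Given values:
  V = 726.7 m^3, S = 585.3 m^2, alpha = 0.171
Formula: RT60 = 0.161 * V / (-S * ln(1 - alpha))
Compute ln(1 - 0.171) = ln(0.829) = -0.187535
Denominator: -585.3 * -0.187535 = 109.7642
Numerator: 0.161 * 726.7 = 116.9987
RT60 = 116.9987 / 109.7642 = 1.066

1.066 s


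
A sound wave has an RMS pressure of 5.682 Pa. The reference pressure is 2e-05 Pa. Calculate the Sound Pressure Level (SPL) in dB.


Given values:
  p = 5.682 Pa
  p_ref = 2e-05 Pa
Formula: SPL = 20 * log10(p / p_ref)
Compute ratio: p / p_ref = 5.682 / 2e-05 = 284100
Compute log10: log10(284100) = 5.453471
Multiply: SPL = 20 * 5.453471 = 109.07

109.07 dB


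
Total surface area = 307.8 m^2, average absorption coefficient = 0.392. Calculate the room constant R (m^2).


Given values:
  S = 307.8 m^2, alpha = 0.392
Formula: R = S * alpha / (1 - alpha)
Numerator: 307.8 * 0.392 = 120.6576
Denominator: 1 - 0.392 = 0.608
R = 120.6576 / 0.608 = 198.45

198.45 m^2


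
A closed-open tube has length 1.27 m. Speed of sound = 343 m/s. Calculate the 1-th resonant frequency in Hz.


Given values:
  Tube type: closed-open, L = 1.27 m, c = 343 m/s, n = 1
Formula: f_n = (2n - 1) * c / (4 * L)
Compute 2n - 1 = 2*1 - 1 = 1
Compute 4 * L = 4 * 1.27 = 5.08
f = 1 * 343 / 5.08
f = 67.52

67.52 Hz


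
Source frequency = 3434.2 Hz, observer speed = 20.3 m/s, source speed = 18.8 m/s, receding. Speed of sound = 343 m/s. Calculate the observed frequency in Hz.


Given values:
  f_s = 3434.2 Hz, v_o = 20.3 m/s, v_s = 18.8 m/s
  Direction: receding
Formula: f_o = f_s * (c - v_o) / (c + v_s)
Numerator: c - v_o = 343 - 20.3 = 322.7
Denominator: c + v_s = 343 + 18.8 = 361.8
f_o = 3434.2 * 322.7 / 361.8 = 3063.06

3063.06 Hz


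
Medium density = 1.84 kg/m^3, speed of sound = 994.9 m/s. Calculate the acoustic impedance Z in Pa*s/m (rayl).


Given values:
  rho = 1.84 kg/m^3
  c = 994.9 m/s
Formula: Z = rho * c
Z = 1.84 * 994.9
Z = 1830.62

1830.62 rayl


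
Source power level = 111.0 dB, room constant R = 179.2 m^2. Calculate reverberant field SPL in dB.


Given values:
  Lw = 111.0 dB, R = 179.2 m^2
Formula: SPL = Lw + 10 * log10(4 / R)
Compute 4 / R = 4 / 179.2 = 0.022321
Compute 10 * log10(0.022321) = -16.5129
SPL = 111.0 + (-16.5129) = 94.49

94.49 dB


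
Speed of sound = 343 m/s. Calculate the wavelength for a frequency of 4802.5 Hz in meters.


Given values:
  c = 343 m/s, f = 4802.5 Hz
Formula: lambda = c / f
lambda = 343 / 4802.5
lambda = 0.0714

0.0714 m


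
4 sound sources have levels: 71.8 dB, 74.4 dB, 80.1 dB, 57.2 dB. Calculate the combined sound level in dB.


Formula: L_total = 10 * log10( sum(10^(Li/10)) )
  Source 1: 10^(71.8/10) = 15135612.4844
  Source 2: 10^(74.4/10) = 27542287.0334
  Source 3: 10^(80.1/10) = 102329299.2281
  Source 4: 10^(57.2/10) = 524807.4602
Sum of linear values = 145532006.2061
L_total = 10 * log10(145532006.2061) = 81.63

81.63 dB


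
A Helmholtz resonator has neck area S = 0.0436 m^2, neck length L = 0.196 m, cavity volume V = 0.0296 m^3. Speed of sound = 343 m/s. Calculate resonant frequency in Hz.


Given values:
  S = 0.0436 m^2, L = 0.196 m, V = 0.0296 m^3, c = 343 m/s
Formula: f = (c / (2*pi)) * sqrt(S / (V * L))
Compute V * L = 0.0296 * 0.196 = 0.0058016
Compute S / (V * L) = 0.0436 / 0.0058016 = 7.5152
Compute sqrt(7.5152) = 2.741387
Compute c / (2*pi) = 343 / 6.283185 = 54.590148
f = 54.590148 * 2.741387 = 149.65

149.65 Hz


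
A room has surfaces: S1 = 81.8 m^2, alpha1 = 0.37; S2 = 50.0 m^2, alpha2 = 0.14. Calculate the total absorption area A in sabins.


Given surfaces:
  Surface 1: 81.8 * 0.37 = 30.266
  Surface 2: 50.0 * 0.14 = 7.0
Formula: A = sum(Si * alpha_i)
A = 30.266 + 7.0
A = 37.27

37.27 sabins


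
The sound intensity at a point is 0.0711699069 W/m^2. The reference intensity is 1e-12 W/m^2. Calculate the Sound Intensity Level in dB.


Given values:
  I = 0.0711699069 W/m^2
  I_ref = 1e-12 W/m^2
Formula: SIL = 10 * log10(I / I_ref)
Compute ratio: I / I_ref = 71169906900
Compute log10: log10(71169906900) = 10.852296
Multiply: SIL = 10 * 10.852296 = 108.52

108.52 dB


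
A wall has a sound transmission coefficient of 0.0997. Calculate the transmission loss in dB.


Given values:
  tau = 0.0997
Formula: TL = 10 * log10(1 / tau)
Compute 1 / tau = 1 / 0.0997 = 10.0301
Compute log10(10.0301) = 1.001305
TL = 10 * 1.001305 = 10.01

10.01 dB


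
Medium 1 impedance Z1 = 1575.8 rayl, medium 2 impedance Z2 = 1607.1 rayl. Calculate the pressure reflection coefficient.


Given values:
  Z1 = 1575.8 rayl, Z2 = 1607.1 rayl
Formula: R = (Z2 - Z1) / (Z2 + Z1)
Numerator: Z2 - Z1 = 1607.1 - 1575.8 = 31.3
Denominator: Z2 + Z1 = 1607.1 + 1575.8 = 3182.9
R = 31.3 / 3182.9 = 0.0098

0.0098


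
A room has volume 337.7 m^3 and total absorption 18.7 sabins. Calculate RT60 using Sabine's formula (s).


Given values:
  V = 337.7 m^3
  A = 18.7 sabins
Formula: RT60 = 0.161 * V / A
Numerator: 0.161 * 337.7 = 54.3697
RT60 = 54.3697 / 18.7 = 2.907

2.907 s


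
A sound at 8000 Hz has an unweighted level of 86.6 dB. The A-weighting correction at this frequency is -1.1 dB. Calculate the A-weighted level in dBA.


Given values:
  SPL = 86.6 dB
  A-weighting at 8000 Hz = -1.1 dB
Formula: L_A = SPL + A_weight
L_A = 86.6 + (-1.1)
L_A = 85.5

85.5 dBA


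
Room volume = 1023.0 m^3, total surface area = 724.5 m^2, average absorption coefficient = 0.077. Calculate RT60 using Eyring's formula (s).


Given values:
  V = 1023.0 m^3, S = 724.5 m^2, alpha = 0.077
Formula: RT60 = 0.161 * V / (-S * ln(1 - alpha))
Compute ln(1 - 0.077) = ln(0.923) = -0.080126
Denominator: -724.5 * -0.080126 = 58.0513
Numerator: 0.161 * 1023.0 = 164.703
RT60 = 164.703 / 58.0513 = 2.837

2.837 s


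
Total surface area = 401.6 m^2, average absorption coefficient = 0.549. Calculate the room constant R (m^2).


Given values:
  S = 401.6 m^2, alpha = 0.549
Formula: R = S * alpha / (1 - alpha)
Numerator: 401.6 * 0.549 = 220.4784
Denominator: 1 - 0.549 = 0.451
R = 220.4784 / 0.451 = 488.87

488.87 m^2


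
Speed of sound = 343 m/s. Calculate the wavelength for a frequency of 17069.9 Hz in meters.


Given values:
  c = 343 m/s, f = 17069.9 Hz
Formula: lambda = c / f
lambda = 343 / 17069.9
lambda = 0.0201

0.0201 m


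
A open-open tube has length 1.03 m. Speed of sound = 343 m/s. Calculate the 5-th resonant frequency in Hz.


Given values:
  Tube type: open-open, L = 1.03 m, c = 343 m/s, n = 5
Formula: f_n = n * c / (2 * L)
Compute 2 * L = 2 * 1.03 = 2.06
f = 5 * 343 / 2.06
f = 832.52

832.52 Hz


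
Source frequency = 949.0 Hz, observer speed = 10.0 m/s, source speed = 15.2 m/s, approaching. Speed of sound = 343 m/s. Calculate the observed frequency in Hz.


Given values:
  f_s = 949.0 Hz, v_o = 10.0 m/s, v_s = 15.2 m/s
  Direction: approaching
Formula: f_o = f_s * (c + v_o) / (c - v_s)
Numerator: c + v_o = 343 + 10.0 = 353.0
Denominator: c - v_s = 343 - 15.2 = 327.8
f_o = 949.0 * 353.0 / 327.8 = 1021.96

1021.96 Hz


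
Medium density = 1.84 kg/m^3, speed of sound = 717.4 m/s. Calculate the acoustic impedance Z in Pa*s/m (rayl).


Given values:
  rho = 1.84 kg/m^3
  c = 717.4 m/s
Formula: Z = rho * c
Z = 1.84 * 717.4
Z = 1320.02

1320.02 rayl


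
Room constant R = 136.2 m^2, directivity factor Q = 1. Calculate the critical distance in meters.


Given values:
  R = 136.2 m^2, Q = 1
Formula: d_c = 0.141 * sqrt(Q * R)
Compute Q * R = 1 * 136.2 = 136.2
Compute sqrt(136.2) = 11.6705
d_c = 0.141 * 11.6705 = 1.646

1.646 m


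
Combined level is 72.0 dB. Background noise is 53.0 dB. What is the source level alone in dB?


Given values:
  L_total = 72.0 dB, L_bg = 53.0 dB
Formula: L_source = 10 * log10(10^(L_total/10) - 10^(L_bg/10))
Convert to linear:
  10^(72.0/10) = 15848931.9246
  10^(53.0/10) = 199526.2315
Difference: 15848931.9246 - 199526.2315 = 15649405.6931
L_source = 10 * log10(15649405.6931) = 71.94

71.94 dB


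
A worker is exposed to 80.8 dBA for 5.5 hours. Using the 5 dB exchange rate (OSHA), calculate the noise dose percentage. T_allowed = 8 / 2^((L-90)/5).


Given values:
  L = 80.8 dBA, T = 5.5 hours
Formula: T_allowed = 8 / 2^((L - 90) / 5)
Compute exponent: (80.8 - 90) / 5 = -1.84
Compute 2^(-1.84) = 0.279322
T_allowed = 8 / 0.279322 = 28.64078 hours
Dose = (T / T_allowed) * 100
Dose = (5.5 / 28.64078) * 100 = 19.2

19.2 %


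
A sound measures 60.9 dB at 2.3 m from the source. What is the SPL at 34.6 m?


Given values:
  SPL1 = 60.9 dB, r1 = 2.3 m, r2 = 34.6 m
Formula: SPL2 = SPL1 - 20 * log10(r2 / r1)
Compute ratio: r2 / r1 = 34.6 / 2.3 = 15.0435
Compute log10: log10(15.0435) = 1.177349
Compute drop: 20 * 1.177349 = 23.547
SPL2 = 60.9 - 23.547 = 37.35

37.35 dB


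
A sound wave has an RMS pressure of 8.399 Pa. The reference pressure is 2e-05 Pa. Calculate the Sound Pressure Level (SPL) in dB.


Given values:
  p = 8.399 Pa
  p_ref = 2e-05 Pa
Formula: SPL = 20 * log10(p / p_ref)
Compute ratio: p / p_ref = 8.399 / 2e-05 = 419950
Compute log10: log10(419950) = 5.623198
Multiply: SPL = 20 * 5.623198 = 112.46

112.46 dB


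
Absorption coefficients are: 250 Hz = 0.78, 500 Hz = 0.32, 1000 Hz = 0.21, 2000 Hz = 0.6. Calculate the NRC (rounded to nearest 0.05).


Given values:
  a_250 = 0.78, a_500 = 0.32
  a_1000 = 0.21, a_2000 = 0.6
Formula: NRC = (a250 + a500 + a1000 + a2000) / 4
Sum = 0.78 + 0.32 + 0.21 + 0.6 = 1.91
NRC = 1.91 / 4 = 0.4775
Rounded to nearest 0.05: 0.5

0.5


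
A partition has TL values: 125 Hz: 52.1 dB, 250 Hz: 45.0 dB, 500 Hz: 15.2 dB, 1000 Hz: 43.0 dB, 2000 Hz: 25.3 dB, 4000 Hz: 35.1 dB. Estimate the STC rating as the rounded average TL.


Given TL values at each frequency:
  125 Hz: 52.1 dB
  250 Hz: 45.0 dB
  500 Hz: 15.2 dB
  1000 Hz: 43.0 dB
  2000 Hz: 25.3 dB
  4000 Hz: 35.1 dB
Formula: STC ~ round(average of TL values)
Sum = 52.1 + 45.0 + 15.2 + 43.0 + 25.3 + 35.1 = 215.7
Average = 215.7 / 6 = 35.95
Rounded: 36

36


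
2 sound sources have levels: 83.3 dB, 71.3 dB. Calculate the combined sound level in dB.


Formula: L_total = 10 * log10( sum(10^(Li/10)) )
  Source 1: 10^(83.3/10) = 213796208.9502
  Source 2: 10^(71.3/10) = 13489628.8259
Sum of linear values = 227285837.7761
L_total = 10 * log10(227285837.7761) = 83.57

83.57 dB


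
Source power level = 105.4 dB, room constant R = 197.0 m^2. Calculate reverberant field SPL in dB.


Given values:
  Lw = 105.4 dB, R = 197.0 m^2
Formula: SPL = Lw + 10 * log10(4 / R)
Compute 4 / R = 4 / 197.0 = 0.020305
Compute 10 * log10(0.020305) = -16.924
SPL = 105.4 + (-16.924) = 88.48

88.48 dB


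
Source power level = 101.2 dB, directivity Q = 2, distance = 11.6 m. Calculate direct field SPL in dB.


Given values:
  Lw = 101.2 dB, Q = 2, r = 11.6 m
Formula: SPL = Lw + 10 * log10(Q / (4 * pi * r^2))
Compute 4 * pi * r^2 = 4 * pi * 11.6^2 = 1690.9308
Compute Q / denom = 2 / 1690.9308 = 0.00118278
Compute 10 * log10(0.00118278) = -29.271
SPL = 101.2 + (-29.271) = 71.93

71.93 dB


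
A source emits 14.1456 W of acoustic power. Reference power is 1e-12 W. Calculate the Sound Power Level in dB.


Given values:
  W = 14.1456 W
  W_ref = 1e-12 W
Formula: SWL = 10 * log10(W / W_ref)
Compute ratio: W / W_ref = 14145600000000
Compute log10: log10(14145600000000) = 13.150621
Multiply: SWL = 10 * 13.150621 = 131.51

131.51 dB


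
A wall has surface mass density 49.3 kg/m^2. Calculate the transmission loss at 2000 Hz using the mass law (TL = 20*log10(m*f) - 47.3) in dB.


Given values:
  m = 49.3 kg/m^2, f = 2000 Hz
Formula: TL = 20 * log10(m * f) - 47.3
Compute m * f = 49.3 * 2000 = 98600.0
Compute log10(98600.0) = 4.993877
Compute 20 * 4.993877 = 99.8775
TL = 99.8775 - 47.3 = 52.58

52.58 dB


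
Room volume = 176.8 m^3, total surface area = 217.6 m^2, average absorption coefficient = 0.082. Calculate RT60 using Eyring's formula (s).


Given values:
  V = 176.8 m^3, S = 217.6 m^2, alpha = 0.082
Formula: RT60 = 0.161 * V / (-S * ln(1 - alpha))
Compute ln(1 - 0.082) = ln(0.918) = -0.085558
Denominator: -217.6 * -0.085558 = 18.6174
Numerator: 0.161 * 176.8 = 28.4648
RT60 = 28.4648 / 18.6174 = 1.529

1.529 s


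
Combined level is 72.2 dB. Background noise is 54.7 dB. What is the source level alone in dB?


Given values:
  L_total = 72.2 dB, L_bg = 54.7 dB
Formula: L_source = 10 * log10(10^(L_total/10) - 10^(L_bg/10))
Convert to linear:
  10^(72.2/10) = 16595869.0744
  10^(54.7/10) = 295120.9227
Difference: 16595869.0744 - 295120.9227 = 16300748.1517
L_source = 10 * log10(16300748.1517) = 72.12

72.12 dB


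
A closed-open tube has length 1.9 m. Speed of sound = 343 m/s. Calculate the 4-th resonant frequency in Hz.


Given values:
  Tube type: closed-open, L = 1.9 m, c = 343 m/s, n = 4
Formula: f_n = (2n - 1) * c / (4 * L)
Compute 2n - 1 = 2*4 - 1 = 7
Compute 4 * L = 4 * 1.9 = 7.6
f = 7 * 343 / 7.6
f = 315.92

315.92 Hz


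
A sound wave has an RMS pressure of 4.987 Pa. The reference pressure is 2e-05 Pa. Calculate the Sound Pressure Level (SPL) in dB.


Given values:
  p = 4.987 Pa
  p_ref = 2e-05 Pa
Formula: SPL = 20 * log10(p / p_ref)
Compute ratio: p / p_ref = 4.987 / 2e-05 = 249350
Compute log10: log10(249350) = 5.396809
Multiply: SPL = 20 * 5.396809 = 107.94

107.94 dB


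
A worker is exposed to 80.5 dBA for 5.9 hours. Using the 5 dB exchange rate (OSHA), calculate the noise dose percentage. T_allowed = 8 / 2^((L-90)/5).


Given values:
  L = 80.5 dBA, T = 5.9 hours
Formula: T_allowed = 8 / 2^((L - 90) / 5)
Compute exponent: (80.5 - 90) / 5 = -1.9
Compute 2^(-1.9) = 0.267943
T_allowed = 8 / 0.267943 = 29.857096 hours
Dose = (T / T_allowed) * 100
Dose = (5.9 / 29.857096) * 100 = 19.76

19.76 %


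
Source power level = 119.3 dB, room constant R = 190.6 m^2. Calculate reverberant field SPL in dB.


Given values:
  Lw = 119.3 dB, R = 190.6 m^2
Formula: SPL = Lw + 10 * log10(4 / R)
Compute 4 / R = 4 / 190.6 = 0.020986
Compute 10 * log10(0.020986) = -16.7807
SPL = 119.3 + (-16.7807) = 102.52

102.52 dB


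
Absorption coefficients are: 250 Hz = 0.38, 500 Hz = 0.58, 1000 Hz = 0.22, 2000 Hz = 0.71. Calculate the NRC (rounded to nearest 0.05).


Given values:
  a_250 = 0.38, a_500 = 0.58
  a_1000 = 0.22, a_2000 = 0.71
Formula: NRC = (a250 + a500 + a1000 + a2000) / 4
Sum = 0.38 + 0.58 + 0.22 + 0.71 = 1.89
NRC = 1.89 / 4 = 0.4725
Rounded to nearest 0.05: 0.45

0.45


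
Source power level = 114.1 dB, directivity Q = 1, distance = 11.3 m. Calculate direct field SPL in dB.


Given values:
  Lw = 114.1 dB, Q = 1, r = 11.3 m
Formula: SPL = Lw + 10 * log10(Q / (4 * pi * r^2))
Compute 4 * pi * r^2 = 4 * pi * 11.3^2 = 1604.5999
Compute Q / denom = 1 / 1604.5999 = 0.00062321
Compute 10 * log10(0.00062321) = -32.0537
SPL = 114.1 + (-32.0537) = 82.05

82.05 dB


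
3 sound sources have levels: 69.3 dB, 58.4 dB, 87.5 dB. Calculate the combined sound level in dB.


Formula: L_total = 10 * log10( sum(10^(Li/10)) )
  Source 1: 10^(69.3/10) = 8511380.382
  Source 2: 10^(58.4/10) = 691830.9709
  Source 3: 10^(87.5/10) = 562341325.1903
Sum of linear values = 571544536.5432
L_total = 10 * log10(571544536.5432) = 87.57

87.57 dB


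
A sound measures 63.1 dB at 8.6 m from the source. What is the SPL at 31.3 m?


Given values:
  SPL1 = 63.1 dB, r1 = 8.6 m, r2 = 31.3 m
Formula: SPL2 = SPL1 - 20 * log10(r2 / r1)
Compute ratio: r2 / r1 = 31.3 / 8.6 = 3.6395
Compute log10: log10(3.6395) = 0.561042
Compute drop: 20 * 0.561042 = 11.2208
SPL2 = 63.1 - 11.2208 = 51.88

51.88 dB


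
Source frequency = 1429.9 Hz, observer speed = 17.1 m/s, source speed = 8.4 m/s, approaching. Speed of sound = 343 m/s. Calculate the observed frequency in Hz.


Given values:
  f_s = 1429.9 Hz, v_o = 17.1 m/s, v_s = 8.4 m/s
  Direction: approaching
Formula: f_o = f_s * (c + v_o) / (c - v_s)
Numerator: c + v_o = 343 + 17.1 = 360.1
Denominator: c - v_s = 343 - 8.4 = 334.6
f_o = 1429.9 * 360.1 / 334.6 = 1538.87

1538.87 Hz


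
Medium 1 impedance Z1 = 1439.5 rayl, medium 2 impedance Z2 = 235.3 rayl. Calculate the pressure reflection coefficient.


Given values:
  Z1 = 1439.5 rayl, Z2 = 235.3 rayl
Formula: R = (Z2 - Z1) / (Z2 + Z1)
Numerator: Z2 - Z1 = 235.3 - 1439.5 = -1204.2
Denominator: Z2 + Z1 = 235.3 + 1439.5 = 1674.8
R = -1204.2 / 1674.8 = -0.719

-0.719


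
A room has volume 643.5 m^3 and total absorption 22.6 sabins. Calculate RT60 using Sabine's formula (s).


Given values:
  V = 643.5 m^3
  A = 22.6 sabins
Formula: RT60 = 0.161 * V / A
Numerator: 0.161 * 643.5 = 103.6035
RT60 = 103.6035 / 22.6 = 4.584

4.584 s


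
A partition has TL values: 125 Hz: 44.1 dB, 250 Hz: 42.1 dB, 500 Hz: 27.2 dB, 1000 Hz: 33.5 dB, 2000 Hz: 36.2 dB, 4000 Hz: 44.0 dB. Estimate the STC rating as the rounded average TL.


Given TL values at each frequency:
  125 Hz: 44.1 dB
  250 Hz: 42.1 dB
  500 Hz: 27.2 dB
  1000 Hz: 33.5 dB
  2000 Hz: 36.2 dB
  4000 Hz: 44.0 dB
Formula: STC ~ round(average of TL values)
Sum = 44.1 + 42.1 + 27.2 + 33.5 + 36.2 + 44.0 = 227.1
Average = 227.1 / 6 = 37.85
Rounded: 38

38


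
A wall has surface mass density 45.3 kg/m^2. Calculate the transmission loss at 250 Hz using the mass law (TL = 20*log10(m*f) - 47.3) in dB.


Given values:
  m = 45.3 kg/m^2, f = 250 Hz
Formula: TL = 20 * log10(m * f) - 47.3
Compute m * f = 45.3 * 250 = 11325.0
Compute log10(11325.0) = 4.054038
Compute 20 * 4.054038 = 81.0808
TL = 81.0808 - 47.3 = 33.78

33.78 dB


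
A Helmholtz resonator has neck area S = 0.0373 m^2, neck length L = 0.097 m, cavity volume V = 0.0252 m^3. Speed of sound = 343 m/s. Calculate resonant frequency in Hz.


Given values:
  S = 0.0373 m^2, L = 0.097 m, V = 0.0252 m^3, c = 343 m/s
Formula: f = (c / (2*pi)) * sqrt(S / (V * L))
Compute V * L = 0.0252 * 0.097 = 0.0024444
Compute S / (V * L) = 0.0373 / 0.0024444 = 15.2594
Compute sqrt(15.2594) = 3.906328
Compute c / (2*pi) = 343 / 6.283185 = 54.590148
f = 54.590148 * 3.906328 = 213.25

213.25 Hz


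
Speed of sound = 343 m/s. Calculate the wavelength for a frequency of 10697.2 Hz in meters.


Given values:
  c = 343 m/s, f = 10697.2 Hz
Formula: lambda = c / f
lambda = 343 / 10697.2
lambda = 0.0321

0.0321 m


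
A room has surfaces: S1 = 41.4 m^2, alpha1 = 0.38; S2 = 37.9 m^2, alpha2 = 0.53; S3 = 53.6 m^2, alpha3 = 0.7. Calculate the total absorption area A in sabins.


Given surfaces:
  Surface 1: 41.4 * 0.38 = 15.732
  Surface 2: 37.9 * 0.53 = 20.087
  Surface 3: 53.6 * 0.7 = 37.52
Formula: A = sum(Si * alpha_i)
A = 15.732 + 20.087 + 37.52
A = 73.34

73.34 sabins


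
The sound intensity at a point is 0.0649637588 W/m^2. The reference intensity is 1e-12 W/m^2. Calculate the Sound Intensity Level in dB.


Given values:
  I = 0.0649637588 W/m^2
  I_ref = 1e-12 W/m^2
Formula: SIL = 10 * log10(I / I_ref)
Compute ratio: I / I_ref = 64963758800
Compute log10: log10(64963758800) = 10.812671
Multiply: SIL = 10 * 10.812671 = 108.13

108.13 dB


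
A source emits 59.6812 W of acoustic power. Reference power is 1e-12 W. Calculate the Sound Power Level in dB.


Given values:
  W = 59.6812 W
  W_ref = 1e-12 W
Formula: SWL = 10 * log10(W / W_ref)
Compute ratio: W / W_ref = 59681200000000
Compute log10: log10(59681200000000) = 13.775838
Multiply: SWL = 10 * 13.775838 = 137.76

137.76 dB


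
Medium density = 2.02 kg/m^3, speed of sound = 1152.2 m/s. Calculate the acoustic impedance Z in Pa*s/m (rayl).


Given values:
  rho = 2.02 kg/m^3
  c = 1152.2 m/s
Formula: Z = rho * c
Z = 2.02 * 1152.2
Z = 2327.44

2327.44 rayl


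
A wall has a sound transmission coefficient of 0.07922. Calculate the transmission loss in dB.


Given values:
  tau = 0.07922
Formula: TL = 10 * log10(1 / tau)
Compute 1 / tau = 1 / 0.07922 = 12.6231
Compute log10(12.6231) = 1.101166
TL = 10 * 1.101166 = 11.01

11.01 dB


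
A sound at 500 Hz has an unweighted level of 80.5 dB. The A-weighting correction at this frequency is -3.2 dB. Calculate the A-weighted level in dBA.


Given values:
  SPL = 80.5 dB
  A-weighting at 500 Hz = -3.2 dB
Formula: L_A = SPL + A_weight
L_A = 80.5 + (-3.2)
L_A = 77.3

77.3 dBA


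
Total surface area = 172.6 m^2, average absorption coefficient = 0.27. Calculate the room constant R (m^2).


Given values:
  S = 172.6 m^2, alpha = 0.27
Formula: R = S * alpha / (1 - alpha)
Numerator: 172.6 * 0.27 = 46.602
Denominator: 1 - 0.27 = 0.73
R = 46.602 / 0.73 = 63.84

63.84 m^2


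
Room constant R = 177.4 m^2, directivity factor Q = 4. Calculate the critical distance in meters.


Given values:
  R = 177.4 m^2, Q = 4
Formula: d_c = 0.141 * sqrt(Q * R)
Compute Q * R = 4 * 177.4 = 709.6
Compute sqrt(709.6) = 26.6383
d_c = 0.141 * 26.6383 = 3.756

3.756 m


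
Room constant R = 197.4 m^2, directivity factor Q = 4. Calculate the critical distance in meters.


Given values:
  R = 197.4 m^2, Q = 4
Formula: d_c = 0.141 * sqrt(Q * R)
Compute Q * R = 4 * 197.4 = 789.6
Compute sqrt(789.6) = 28.0998
d_c = 0.141 * 28.0998 = 3.962

3.962 m


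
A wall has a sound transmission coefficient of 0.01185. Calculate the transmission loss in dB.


Given values:
  tau = 0.01185
Formula: TL = 10 * log10(1 / tau)
Compute 1 / tau = 1 / 0.01185 = 84.3882
Compute log10(84.3882) = 1.926282
TL = 10 * 1.926282 = 19.26

19.26 dB


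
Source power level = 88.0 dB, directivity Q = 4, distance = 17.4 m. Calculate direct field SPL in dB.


Given values:
  Lw = 88.0 dB, Q = 4, r = 17.4 m
Formula: SPL = Lw + 10 * log10(Q / (4 * pi * r^2))
Compute 4 * pi * r^2 = 4 * pi * 17.4^2 = 3804.5944
Compute Q / denom = 4 / 3804.5944 = 0.00105136
Compute 10 * log10(0.00105136) = -29.7825
SPL = 88.0 + (-29.7825) = 58.22

58.22 dB


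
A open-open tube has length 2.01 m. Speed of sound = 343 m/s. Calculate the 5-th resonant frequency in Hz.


Given values:
  Tube type: open-open, L = 2.01 m, c = 343 m/s, n = 5
Formula: f_n = n * c / (2 * L)
Compute 2 * L = 2 * 2.01 = 4.02
f = 5 * 343 / 4.02
f = 426.62

426.62 Hz


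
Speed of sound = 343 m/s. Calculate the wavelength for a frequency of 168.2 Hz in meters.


Given values:
  c = 343 m/s, f = 168.2 Hz
Formula: lambda = c / f
lambda = 343 / 168.2
lambda = 2.0392

2.0392 m


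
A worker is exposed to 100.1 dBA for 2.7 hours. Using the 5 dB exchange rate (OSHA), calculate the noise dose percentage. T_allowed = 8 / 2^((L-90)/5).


Given values:
  L = 100.1 dBA, T = 2.7 hours
Formula: T_allowed = 8 / 2^((L - 90) / 5)
Compute exponent: (100.1 - 90) / 5 = 2.02
Compute 2^(2.02) = 4.055838
T_allowed = 8 / 4.055838 = 1.972465 hours
Dose = (T / T_allowed) * 100
Dose = (2.7 / 1.972465) * 100 = 136.88

136.88 %


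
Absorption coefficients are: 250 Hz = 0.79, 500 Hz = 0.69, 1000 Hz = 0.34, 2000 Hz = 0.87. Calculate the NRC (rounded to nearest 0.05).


Given values:
  a_250 = 0.79, a_500 = 0.69
  a_1000 = 0.34, a_2000 = 0.87
Formula: NRC = (a250 + a500 + a1000 + a2000) / 4
Sum = 0.79 + 0.69 + 0.34 + 0.87 = 2.69
NRC = 2.69 / 4 = 0.6725
Rounded to nearest 0.05: 0.65

0.65


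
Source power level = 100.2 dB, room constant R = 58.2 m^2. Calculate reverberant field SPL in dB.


Given values:
  Lw = 100.2 dB, R = 58.2 m^2
Formula: SPL = Lw + 10 * log10(4 / R)
Compute 4 / R = 4 / 58.2 = 0.068729
Compute 10 * log10(0.068729) = -11.6286
SPL = 100.2 + (-11.6286) = 88.57

88.57 dB


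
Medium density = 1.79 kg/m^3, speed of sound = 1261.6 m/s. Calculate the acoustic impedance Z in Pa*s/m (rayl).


Given values:
  rho = 1.79 kg/m^3
  c = 1261.6 m/s
Formula: Z = rho * c
Z = 1.79 * 1261.6
Z = 2258.26

2258.26 rayl


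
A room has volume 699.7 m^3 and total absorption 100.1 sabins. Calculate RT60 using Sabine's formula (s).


Given values:
  V = 699.7 m^3
  A = 100.1 sabins
Formula: RT60 = 0.161 * V / A
Numerator: 0.161 * 699.7 = 112.6517
RT60 = 112.6517 / 100.1 = 1.125

1.125 s


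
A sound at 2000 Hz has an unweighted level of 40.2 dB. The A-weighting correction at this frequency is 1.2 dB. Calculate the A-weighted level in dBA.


Given values:
  SPL = 40.2 dB
  A-weighting at 2000 Hz = 1.2 dB
Formula: L_A = SPL + A_weight
L_A = 40.2 + (1.2)
L_A = 41.4

41.4 dBA


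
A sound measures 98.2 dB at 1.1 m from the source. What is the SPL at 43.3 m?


Given values:
  SPL1 = 98.2 dB, r1 = 1.1 m, r2 = 43.3 m
Formula: SPL2 = SPL1 - 20 * log10(r2 / r1)
Compute ratio: r2 / r1 = 43.3 / 1.1 = 39.3636
Compute log10: log10(39.3636) = 1.595095
Compute drop: 20 * 1.595095 = 31.9019
SPL2 = 98.2 - 31.9019 = 66.3

66.3 dB


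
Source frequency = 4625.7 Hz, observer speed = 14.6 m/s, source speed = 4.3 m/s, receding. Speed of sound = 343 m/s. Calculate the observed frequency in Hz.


Given values:
  f_s = 4625.7 Hz, v_o = 14.6 m/s, v_s = 4.3 m/s
  Direction: receding
Formula: f_o = f_s * (c - v_o) / (c + v_s)
Numerator: c - v_o = 343 - 14.6 = 328.4
Denominator: c + v_s = 343 + 4.3 = 347.3
f_o = 4625.7 * 328.4 / 347.3 = 4373.97

4373.97 Hz


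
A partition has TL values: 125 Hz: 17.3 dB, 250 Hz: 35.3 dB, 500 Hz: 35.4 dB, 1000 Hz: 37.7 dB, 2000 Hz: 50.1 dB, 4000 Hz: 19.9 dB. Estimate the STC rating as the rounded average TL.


Given TL values at each frequency:
  125 Hz: 17.3 dB
  250 Hz: 35.3 dB
  500 Hz: 35.4 dB
  1000 Hz: 37.7 dB
  2000 Hz: 50.1 dB
  4000 Hz: 19.9 dB
Formula: STC ~ round(average of TL values)
Sum = 17.3 + 35.3 + 35.4 + 37.7 + 50.1 + 19.9 = 195.7
Average = 195.7 / 6 = 32.62
Rounded: 33

33


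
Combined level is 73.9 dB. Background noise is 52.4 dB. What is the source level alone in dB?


Given values:
  L_total = 73.9 dB, L_bg = 52.4 dB
Formula: L_source = 10 * log10(10^(L_total/10) - 10^(L_bg/10))
Convert to linear:
  10^(73.9/10) = 24547089.1569
  10^(52.4/10) = 173780.0829
Difference: 24547089.1569 - 173780.0829 = 24373309.074
L_source = 10 * log10(24373309.074) = 73.87

73.87 dB


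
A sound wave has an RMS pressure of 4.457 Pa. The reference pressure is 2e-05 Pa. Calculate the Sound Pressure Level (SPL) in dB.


Given values:
  p = 4.457 Pa
  p_ref = 2e-05 Pa
Formula: SPL = 20 * log10(p / p_ref)
Compute ratio: p / p_ref = 4.457 / 2e-05 = 222850
Compute log10: log10(222850) = 5.348013
Multiply: SPL = 20 * 5.348013 = 106.96

106.96 dB


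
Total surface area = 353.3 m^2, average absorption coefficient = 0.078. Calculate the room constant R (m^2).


Given values:
  S = 353.3 m^2, alpha = 0.078
Formula: R = S * alpha / (1 - alpha)
Numerator: 353.3 * 0.078 = 27.5574
Denominator: 1 - 0.078 = 0.922
R = 27.5574 / 0.922 = 29.89

29.89 m^2


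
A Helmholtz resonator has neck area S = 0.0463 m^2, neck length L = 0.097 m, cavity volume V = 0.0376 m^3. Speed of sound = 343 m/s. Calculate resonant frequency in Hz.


Given values:
  S = 0.0463 m^2, L = 0.097 m, V = 0.0376 m^3, c = 343 m/s
Formula: f = (c / (2*pi)) * sqrt(S / (V * L))
Compute V * L = 0.0376 * 0.097 = 0.0036472
Compute S / (V * L) = 0.0463 / 0.0036472 = 12.6947
Compute sqrt(12.6947) = 3.562962
Compute c / (2*pi) = 343 / 6.283185 = 54.590148
f = 54.590148 * 3.562962 = 194.5

194.5 Hz


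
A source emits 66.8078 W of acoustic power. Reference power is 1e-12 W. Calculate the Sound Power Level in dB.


Given values:
  W = 66.8078 W
  W_ref = 1e-12 W
Formula: SWL = 10 * log10(W / W_ref)
Compute ratio: W / W_ref = 66807800000000
Compute log10: log10(66807800000000) = 13.824827
Multiply: SWL = 10 * 13.824827 = 138.25

138.25 dB


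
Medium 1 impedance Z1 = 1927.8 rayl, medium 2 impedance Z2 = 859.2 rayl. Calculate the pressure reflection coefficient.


Given values:
  Z1 = 1927.8 rayl, Z2 = 859.2 rayl
Formula: R = (Z2 - Z1) / (Z2 + Z1)
Numerator: Z2 - Z1 = 859.2 - 1927.8 = -1068.6
Denominator: Z2 + Z1 = 859.2 + 1927.8 = 2787.0
R = -1068.6 / 2787.0 = -0.3834

-0.3834


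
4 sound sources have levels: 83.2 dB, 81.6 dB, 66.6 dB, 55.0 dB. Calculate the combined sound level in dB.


Formula: L_total = 10 * log10( sum(10^(Li/10)) )
  Source 1: 10^(83.2/10) = 208929613.0854
  Source 2: 10^(81.6/10) = 144543977.0746
  Source 3: 10^(66.6/10) = 4570881.8961
  Source 4: 10^(55.0/10) = 316227.766
Sum of linear values = 358360699.8221
L_total = 10 * log10(358360699.8221) = 85.54

85.54 dB


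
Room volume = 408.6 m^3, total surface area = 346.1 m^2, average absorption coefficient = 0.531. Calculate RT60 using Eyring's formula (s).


Given values:
  V = 408.6 m^3, S = 346.1 m^2, alpha = 0.531
Formula: RT60 = 0.161 * V / (-S * ln(1 - alpha))
Compute ln(1 - 0.531) = ln(0.469) = -0.757153
Denominator: -346.1 * -0.757153 = 262.0507
Numerator: 0.161 * 408.6 = 65.7846
RT60 = 65.7846 / 262.0507 = 0.251

0.251 s


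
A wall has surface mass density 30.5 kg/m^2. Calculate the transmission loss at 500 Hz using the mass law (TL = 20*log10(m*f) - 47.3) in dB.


Given values:
  m = 30.5 kg/m^2, f = 500 Hz
Formula: TL = 20 * log10(m * f) - 47.3
Compute m * f = 30.5 * 500 = 15250.0
Compute log10(15250.0) = 4.18327
Compute 20 * 4.18327 = 83.6654
TL = 83.6654 - 47.3 = 36.37

36.37 dB


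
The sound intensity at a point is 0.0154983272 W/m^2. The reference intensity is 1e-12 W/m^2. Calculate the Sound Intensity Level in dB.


Given values:
  I = 0.0154983272 W/m^2
  I_ref = 1e-12 W/m^2
Formula: SIL = 10 * log10(I / I_ref)
Compute ratio: I / I_ref = 15498327200
Compute log10: log10(15498327200) = 10.190285
Multiply: SIL = 10 * 10.190285 = 101.9

101.9 dB


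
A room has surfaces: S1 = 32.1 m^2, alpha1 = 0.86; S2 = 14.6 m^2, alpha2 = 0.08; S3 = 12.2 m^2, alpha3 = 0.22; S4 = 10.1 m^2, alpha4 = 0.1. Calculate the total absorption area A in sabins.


Given surfaces:
  Surface 1: 32.1 * 0.86 = 27.606
  Surface 2: 14.6 * 0.08 = 1.168
  Surface 3: 12.2 * 0.22 = 2.684
  Surface 4: 10.1 * 0.1 = 1.01
Formula: A = sum(Si * alpha_i)
A = 27.606 + 1.168 + 2.684 + 1.01
A = 32.47

32.47 sabins


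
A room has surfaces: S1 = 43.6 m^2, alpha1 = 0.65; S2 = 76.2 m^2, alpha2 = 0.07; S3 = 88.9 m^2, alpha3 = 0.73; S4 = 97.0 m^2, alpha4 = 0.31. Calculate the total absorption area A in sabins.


Given surfaces:
  Surface 1: 43.6 * 0.65 = 28.34
  Surface 2: 76.2 * 0.07 = 5.334
  Surface 3: 88.9 * 0.73 = 64.897
  Surface 4: 97.0 * 0.31 = 30.07
Formula: A = sum(Si * alpha_i)
A = 28.34 + 5.334 + 64.897 + 30.07
A = 128.64

128.64 sabins


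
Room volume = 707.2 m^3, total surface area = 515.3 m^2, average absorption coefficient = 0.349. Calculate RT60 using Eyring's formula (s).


Given values:
  V = 707.2 m^3, S = 515.3 m^2, alpha = 0.349
Formula: RT60 = 0.161 * V / (-S * ln(1 - alpha))
Compute ln(1 - 0.349) = ln(0.651) = -0.429246
Denominator: -515.3 * -0.429246 = 221.1905
Numerator: 0.161 * 707.2 = 113.8592
RT60 = 113.8592 / 221.1905 = 0.515

0.515 s


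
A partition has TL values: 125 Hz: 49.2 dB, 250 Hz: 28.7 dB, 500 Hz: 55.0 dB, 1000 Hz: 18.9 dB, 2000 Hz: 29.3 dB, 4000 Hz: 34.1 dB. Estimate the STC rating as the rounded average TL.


Given TL values at each frequency:
  125 Hz: 49.2 dB
  250 Hz: 28.7 dB
  500 Hz: 55.0 dB
  1000 Hz: 18.9 dB
  2000 Hz: 29.3 dB
  4000 Hz: 34.1 dB
Formula: STC ~ round(average of TL values)
Sum = 49.2 + 28.7 + 55.0 + 18.9 + 29.3 + 34.1 = 215.2
Average = 215.2 / 6 = 35.87
Rounded: 36

36


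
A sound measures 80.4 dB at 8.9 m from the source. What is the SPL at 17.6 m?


Given values:
  SPL1 = 80.4 dB, r1 = 8.9 m, r2 = 17.6 m
Formula: SPL2 = SPL1 - 20 * log10(r2 / r1)
Compute ratio: r2 / r1 = 17.6 / 8.9 = 1.9775
Compute log10: log10(1.9775) = 0.296116
Compute drop: 20 * 0.296116 = 5.9223
SPL2 = 80.4 - 5.9223 = 74.48

74.48 dB


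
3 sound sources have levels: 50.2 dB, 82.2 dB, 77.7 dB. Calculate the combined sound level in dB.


Formula: L_total = 10 * log10( sum(10^(Li/10)) )
  Source 1: 10^(50.2/10) = 104712.8548
  Source 2: 10^(82.2/10) = 165958690.7438
  Source 3: 10^(77.7/10) = 58884365.5356
Sum of linear values = 224947769.1342
L_total = 10 * log10(224947769.1342) = 83.52

83.52 dB


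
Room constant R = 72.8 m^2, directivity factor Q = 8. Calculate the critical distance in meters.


Given values:
  R = 72.8 m^2, Q = 8
Formula: d_c = 0.141 * sqrt(Q * R)
Compute Q * R = 8 * 72.8 = 582.4
Compute sqrt(582.4) = 24.133
d_c = 0.141 * 24.133 = 3.403

3.403 m


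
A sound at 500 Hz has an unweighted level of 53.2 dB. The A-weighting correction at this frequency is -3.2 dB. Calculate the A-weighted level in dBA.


Given values:
  SPL = 53.2 dB
  A-weighting at 500 Hz = -3.2 dB
Formula: L_A = SPL + A_weight
L_A = 53.2 + (-3.2)
L_A = 50.0

50.0 dBA


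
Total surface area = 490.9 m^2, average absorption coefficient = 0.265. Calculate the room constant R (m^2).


Given values:
  S = 490.9 m^2, alpha = 0.265
Formula: R = S * alpha / (1 - alpha)
Numerator: 490.9 * 0.265 = 130.0885
Denominator: 1 - 0.265 = 0.735
R = 130.0885 / 0.735 = 176.99

176.99 m^2


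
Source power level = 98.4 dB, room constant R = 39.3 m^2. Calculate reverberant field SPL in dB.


Given values:
  Lw = 98.4 dB, R = 39.3 m^2
Formula: SPL = Lw + 10 * log10(4 / R)
Compute 4 / R = 4 / 39.3 = 0.101781
Compute 10 * log10(0.101781) = -9.9233
SPL = 98.4 + (-9.9233) = 88.48

88.48 dB


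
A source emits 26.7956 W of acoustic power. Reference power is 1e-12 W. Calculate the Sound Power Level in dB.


Given values:
  W = 26.7956 W
  W_ref = 1e-12 W
Formula: SWL = 10 * log10(W / W_ref)
Compute ratio: W / W_ref = 26795600000000
Compute log10: log10(26795600000000) = 13.428063
Multiply: SWL = 10 * 13.428063 = 134.28

134.28 dB


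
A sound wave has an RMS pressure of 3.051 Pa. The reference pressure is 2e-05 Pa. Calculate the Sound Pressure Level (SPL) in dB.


Given values:
  p = 3.051 Pa
  p_ref = 2e-05 Pa
Formula: SPL = 20 * log10(p / p_ref)
Compute ratio: p / p_ref = 3.051 / 2e-05 = 152550
Compute log10: log10(152550) = 5.183412
Multiply: SPL = 20 * 5.183412 = 103.67

103.67 dB


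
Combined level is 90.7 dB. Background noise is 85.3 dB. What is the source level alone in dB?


Given values:
  L_total = 90.7 dB, L_bg = 85.3 dB
Formula: L_source = 10 * log10(10^(L_total/10) - 10^(L_bg/10))
Convert to linear:
  10^(90.7/10) = 1174897554.9395
  10^(85.3/10) = 338844156.1392
Difference: 1174897554.9395 - 338844156.1392 = 836053398.8003
L_source = 10 * log10(836053398.8003) = 89.22

89.22 dB


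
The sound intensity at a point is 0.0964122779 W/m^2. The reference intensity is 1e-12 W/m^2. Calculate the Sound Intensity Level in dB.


Given values:
  I = 0.0964122779 W/m^2
  I_ref = 1e-12 W/m^2
Formula: SIL = 10 * log10(I / I_ref)
Compute ratio: I / I_ref = 96412277900
Compute log10: log10(96412277900) = 10.984132
Multiply: SIL = 10 * 10.984132 = 109.84

109.84 dB
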